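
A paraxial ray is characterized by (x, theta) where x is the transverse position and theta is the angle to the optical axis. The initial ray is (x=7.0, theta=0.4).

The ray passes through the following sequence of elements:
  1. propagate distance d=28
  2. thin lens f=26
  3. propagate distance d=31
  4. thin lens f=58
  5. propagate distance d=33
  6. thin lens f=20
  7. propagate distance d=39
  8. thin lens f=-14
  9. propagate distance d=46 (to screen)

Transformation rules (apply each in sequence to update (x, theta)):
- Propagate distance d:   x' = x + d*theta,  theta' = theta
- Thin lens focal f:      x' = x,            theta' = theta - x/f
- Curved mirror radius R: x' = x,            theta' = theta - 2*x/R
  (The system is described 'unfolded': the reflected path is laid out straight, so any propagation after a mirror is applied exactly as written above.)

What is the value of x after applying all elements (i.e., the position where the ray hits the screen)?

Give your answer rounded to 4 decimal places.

Initial: x=7.0000 theta=0.4000
After 1 (propagate distance d=28): x=18.2000 theta=0.4000
After 2 (thin lens f=26): x=18.2000 theta=-0.3000
After 3 (propagate distance d=31): x=8.9000 theta=-0.3000
After 4 (thin lens f=58): x=8.9000 theta=-263/580 (≈-0.4534)
After 5 (propagate distance d=33): x=-3517/580 (≈-6.0638) theta=-263/580 (≈-0.4534)
After 6 (thin lens f=20): x=-3517/580 (≈-6.0638) theta=-1743/11600 (≈-0.1503)
After 7 (propagate distance d=39): x=-138317/11600 (≈-11.9239) theta=-1743/11600 (≈-0.1503)
After 8 (thin lens f=-14): x=-138317/11600 (≈-11.9239) theta=-5611/5600 (≈-1.0020)
After 9 (propagate distance d=46 (to screen)): x=-1177689/20300 (≈-58.0142) theta=-5611/5600 (≈-1.0020)
Rounded to 4 decimal places: x = -58.0142

Answer: -58.0142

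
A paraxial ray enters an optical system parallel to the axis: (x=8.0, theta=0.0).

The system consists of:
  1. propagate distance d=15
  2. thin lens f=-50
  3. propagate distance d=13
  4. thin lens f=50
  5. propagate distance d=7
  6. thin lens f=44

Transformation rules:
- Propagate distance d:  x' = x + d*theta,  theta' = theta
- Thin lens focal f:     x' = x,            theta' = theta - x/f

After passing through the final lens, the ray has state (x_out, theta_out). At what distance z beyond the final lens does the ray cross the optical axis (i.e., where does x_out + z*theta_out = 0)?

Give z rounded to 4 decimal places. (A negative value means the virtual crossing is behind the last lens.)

Answer: 37.0686

Derivation:
Initial: x=8.0000 theta=0.0000
After 1 (propagate distance d=15): x=8.0000 theta=0.0000
After 2 (thin lens f=-50): x=8.0000 theta=0.1600
After 3 (propagate distance d=13): x=10.0800 theta=0.1600
After 4 (thin lens f=50): x=10.0800 theta=-0.0416
After 5 (propagate distance d=7): x=9.7888 theta=-0.0416
After 6 (thin lens f=44): x=9.7888 theta=-3631/13750 (≈-0.2641)
z_focus = -x_out/theta_out = -(9.7888)/(-3631/13750) = 134596/3631 ≈ 37.0686
Rounded to 4 decimal places: z = 37.0686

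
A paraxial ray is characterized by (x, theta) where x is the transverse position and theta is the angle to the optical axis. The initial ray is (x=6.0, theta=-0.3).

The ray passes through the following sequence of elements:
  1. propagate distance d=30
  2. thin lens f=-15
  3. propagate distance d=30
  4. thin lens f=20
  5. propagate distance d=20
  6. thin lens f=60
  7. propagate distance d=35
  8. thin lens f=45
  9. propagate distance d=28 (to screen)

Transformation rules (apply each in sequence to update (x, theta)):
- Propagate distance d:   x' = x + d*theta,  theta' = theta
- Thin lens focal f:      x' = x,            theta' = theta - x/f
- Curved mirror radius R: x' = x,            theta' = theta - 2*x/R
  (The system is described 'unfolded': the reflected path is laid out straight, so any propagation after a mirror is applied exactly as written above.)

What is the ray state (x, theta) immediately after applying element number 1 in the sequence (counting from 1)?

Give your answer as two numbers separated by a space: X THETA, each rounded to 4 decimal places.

Answer: -3.0000 -0.3000

Derivation:
Initial: x=6.0000 theta=-0.3000
After 1 (propagate distance d=30): x=-3.0000 theta=-0.3000
Rounded to 4 decimal places: x = -3.0000, theta = -0.3000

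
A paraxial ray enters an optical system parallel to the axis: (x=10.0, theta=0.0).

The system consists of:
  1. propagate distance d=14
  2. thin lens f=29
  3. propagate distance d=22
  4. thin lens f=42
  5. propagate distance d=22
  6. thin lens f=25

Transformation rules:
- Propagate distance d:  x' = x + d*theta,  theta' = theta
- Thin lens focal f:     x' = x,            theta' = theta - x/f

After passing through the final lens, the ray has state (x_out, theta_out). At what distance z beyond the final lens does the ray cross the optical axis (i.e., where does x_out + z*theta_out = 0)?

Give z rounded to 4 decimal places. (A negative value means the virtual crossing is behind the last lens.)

Answer: -44.4444

Derivation:
Initial: x=10.0000 theta=0.0000
After 1 (propagate distance d=14): x=10.0000 theta=0.0000
After 2 (thin lens f=29): x=10.0000 theta=-10/29 (≈-0.3448)
After 3 (propagate distance d=22): x=70/29 (≈2.4138) theta=-10/29 (≈-0.3448)
After 4 (thin lens f=42): x=70/29 (≈2.4138) theta=-35/87 (≈-0.4023)
After 5 (propagate distance d=22): x=-560/87 (≈-6.4368) theta=-35/87 (≈-0.4023)
After 6 (thin lens f=25): x=-560/87 (≈-6.4368) theta=-21/145 (≈-0.1448)
z_focus = -x_out/theta_out = -(-560/87)/(-21/145) = -400/9 ≈ -44.4444
Rounded to 4 decimal places: z = -44.4444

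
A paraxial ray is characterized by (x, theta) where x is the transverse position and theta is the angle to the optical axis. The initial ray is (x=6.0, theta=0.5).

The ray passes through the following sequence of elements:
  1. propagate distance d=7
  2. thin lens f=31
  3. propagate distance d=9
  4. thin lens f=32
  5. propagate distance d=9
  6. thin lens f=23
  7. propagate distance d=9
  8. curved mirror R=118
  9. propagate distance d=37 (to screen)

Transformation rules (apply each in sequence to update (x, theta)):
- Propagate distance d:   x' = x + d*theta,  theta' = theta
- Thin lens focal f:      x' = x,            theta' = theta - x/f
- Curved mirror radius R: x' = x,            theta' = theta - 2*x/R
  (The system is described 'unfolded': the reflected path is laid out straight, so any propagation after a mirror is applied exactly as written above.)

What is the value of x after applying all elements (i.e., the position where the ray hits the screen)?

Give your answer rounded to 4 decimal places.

Initial: x=6.0000 theta=0.5000
After 1 (propagate distance d=7): x=9.5000 theta=0.5000
After 2 (thin lens f=31): x=9.5000 theta=6/31 (≈0.1935)
After 3 (propagate distance d=9): x=697/62 (≈11.2419) theta=6/31 (≈0.1935)
After 4 (thin lens f=32): x=697/62 (≈11.2419) theta=-313/1984 (≈-0.1578)
After 5 (propagate distance d=9): x=19487/1984 (≈9.8221) theta=-313/1984 (≈-0.1578)
After 6 (thin lens f=23): x=19487/1984 (≈9.8221) theta=-13343/22816 (≈-0.5848)
After 7 (propagate distance d=9): x=208027/45632 (≈4.5588) theta=-13343/22816 (≈-0.5848)
After 8 (curved mirror R=118): x=208027/45632 (≈4.5588) theta=-1782501/2692288 (≈-0.6621)
After 9 (propagate distance d=37 (to screen)): x=-1677467/84134 (≈-19.9380) theta=-1782501/2692288 (≈-0.6621)
Rounded to 4 decimal places: x = -19.9380

Answer: -19.9380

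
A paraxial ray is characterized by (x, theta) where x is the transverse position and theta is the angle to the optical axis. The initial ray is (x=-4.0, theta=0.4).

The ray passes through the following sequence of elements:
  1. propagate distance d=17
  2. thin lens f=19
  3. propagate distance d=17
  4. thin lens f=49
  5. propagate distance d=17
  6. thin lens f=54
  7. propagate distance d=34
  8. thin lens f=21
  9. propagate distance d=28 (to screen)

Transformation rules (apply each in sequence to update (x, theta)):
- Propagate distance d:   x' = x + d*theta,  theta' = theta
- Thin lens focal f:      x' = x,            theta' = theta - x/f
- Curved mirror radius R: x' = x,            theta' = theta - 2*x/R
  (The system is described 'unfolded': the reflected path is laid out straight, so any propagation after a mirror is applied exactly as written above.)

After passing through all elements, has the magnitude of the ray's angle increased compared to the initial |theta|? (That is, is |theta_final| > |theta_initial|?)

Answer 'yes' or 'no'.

Answer: no

Derivation:
Initial: x=-4.0000 theta=0.4000
After 1 (propagate distance d=17): x=2.8000 theta=0.4000
After 2 (thin lens f=19): x=2.8000 theta=24/95 (≈0.2526)
After 3 (propagate distance d=17): x=674/95 (≈7.0947) theta=24/95 (≈0.2526)
After 4 (thin lens f=49): x=674/95 (≈7.0947) theta=502/4655 (≈0.1078)
After 5 (propagate distance d=17): x=8312/931 (≈8.9280) theta=502/4655 (≈0.1078)
After 6 (thin lens f=54): x=8312/931 (≈8.9280) theta=-7226/125685 (≈-0.0575)
After 7 (propagate distance d=34): x=876436/125685 (≈6.9733) theta=-7226/125685 (≈-0.0575)
After 8 (thin lens f=21): x=876436/125685 (≈6.9733) theta=-1028182/2639385 (≈-0.3896)
After 9 (propagate distance d=28 (to screen)): x=-296684/75411 (≈-3.9342) theta=-1028182/2639385 (≈-0.3896)
|theta_initial|=0.4000 |theta_final|=1028182/2639385 (≈0.3896) -> not increased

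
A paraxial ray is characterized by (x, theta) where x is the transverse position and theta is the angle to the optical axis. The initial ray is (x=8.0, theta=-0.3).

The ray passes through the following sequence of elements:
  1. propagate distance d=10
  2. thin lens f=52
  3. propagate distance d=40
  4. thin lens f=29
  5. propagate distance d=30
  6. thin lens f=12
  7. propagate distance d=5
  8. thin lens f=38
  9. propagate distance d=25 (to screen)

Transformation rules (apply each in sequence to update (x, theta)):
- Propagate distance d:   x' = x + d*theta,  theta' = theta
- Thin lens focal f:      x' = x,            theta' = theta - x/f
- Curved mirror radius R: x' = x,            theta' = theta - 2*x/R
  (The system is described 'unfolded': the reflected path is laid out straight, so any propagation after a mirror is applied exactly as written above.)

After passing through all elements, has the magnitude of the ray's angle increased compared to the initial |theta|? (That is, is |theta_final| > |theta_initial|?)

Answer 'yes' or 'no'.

Initial: x=8.0000 theta=-0.3000
After 1 (propagate distance d=10): x=5.0000 theta=-0.3000
After 2 (thin lens f=52): x=5.0000 theta=-103/260 (≈-0.3962)
After 3 (propagate distance d=40): x=-141/13 (≈-10.8462) theta=-103/260 (≈-0.3962)
After 4 (thin lens f=29): x=-141/13 (≈-10.8462) theta=-167/7540 (≈-0.0221)
After 5 (propagate distance d=30): x=-8679/754 (≈-11.5106) theta=-167/7540 (≈-0.0221)
After 6 (thin lens f=12): x=-8679/754 (≈-11.5106) theta=1087/1160 (≈0.9371)
After 7 (propagate distance d=5): x=-20585/3016 (≈-6.8253) theta=1087/1160 (≈0.9371)
After 8 (thin lens f=38): x=-20585/3016 (≈-6.8253) theta=639903/573040 (≈1.1167)
After 9 (propagate distance d=25 (to screen)): x=185945/8816 (≈21.0918) theta=639903/573040 (≈1.1167)
|theta_initial|=0.3000 |theta_final|=639903/573040 (≈1.1167) -> increased

Answer: yes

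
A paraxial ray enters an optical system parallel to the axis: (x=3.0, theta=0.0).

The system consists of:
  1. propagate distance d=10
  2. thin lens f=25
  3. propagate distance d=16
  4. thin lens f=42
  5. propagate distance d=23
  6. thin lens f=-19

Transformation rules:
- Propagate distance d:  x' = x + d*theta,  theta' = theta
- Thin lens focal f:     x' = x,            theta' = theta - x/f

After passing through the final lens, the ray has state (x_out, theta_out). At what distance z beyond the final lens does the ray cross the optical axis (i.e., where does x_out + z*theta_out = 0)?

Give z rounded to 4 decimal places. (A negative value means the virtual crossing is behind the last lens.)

Answer: -8.5629

Derivation:
Initial: x=3.0000 theta=0.0000
After 1 (propagate distance d=10): x=3.0000 theta=0.0000
After 2 (thin lens f=25): x=3.0000 theta=-0.1200
After 3 (propagate distance d=16): x=1.0800 theta=-0.1200
After 4 (thin lens f=42): x=1.0800 theta=-51/350 (≈-0.1457)
After 5 (propagate distance d=23): x=-159/70 (≈-2.2714) theta=-51/350 (≈-0.1457)
After 6 (thin lens f=-19): x=-159/70 (≈-2.2714) theta=-126/475 (≈-0.2653)
z_focus = -x_out/theta_out = -(-159/70)/(-126/475) = -5035/588 ≈ -8.5629
Rounded to 4 decimal places: z = -8.5629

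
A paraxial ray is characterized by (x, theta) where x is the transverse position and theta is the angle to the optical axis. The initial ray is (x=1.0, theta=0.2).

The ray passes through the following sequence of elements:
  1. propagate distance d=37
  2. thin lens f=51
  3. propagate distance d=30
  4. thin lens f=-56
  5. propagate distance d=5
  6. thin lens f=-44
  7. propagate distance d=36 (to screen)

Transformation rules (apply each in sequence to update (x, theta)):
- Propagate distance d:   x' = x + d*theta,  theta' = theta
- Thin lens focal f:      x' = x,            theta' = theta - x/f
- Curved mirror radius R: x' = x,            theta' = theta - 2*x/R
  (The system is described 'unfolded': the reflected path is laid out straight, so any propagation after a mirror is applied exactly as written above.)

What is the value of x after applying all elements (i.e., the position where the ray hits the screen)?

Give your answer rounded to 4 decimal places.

Initial: x=1.0000 theta=0.2000
After 1 (propagate distance d=37): x=8.4000 theta=0.2000
After 2 (thin lens f=51): x=8.4000 theta=3/85 (≈0.0353)
After 3 (propagate distance d=30): x=804/85 (≈9.4588) theta=3/85 (≈0.0353)
After 4 (thin lens f=-56): x=804/85 (≈9.4588) theta=243/1190 (≈0.2042)
After 5 (propagate distance d=5): x=12471/1190 (≈10.4798) theta=243/1190 (≈0.2042)
After 6 (thin lens f=-44): x=12471/1190 (≈10.4798) theta=3309/7480 (≈0.4424)
After 7 (propagate distance d=36 (to screen)): x=172824/6545 (≈26.4055) theta=3309/7480 (≈0.4424)
Rounded to 4 decimal places: x = 26.4055

Answer: 26.4055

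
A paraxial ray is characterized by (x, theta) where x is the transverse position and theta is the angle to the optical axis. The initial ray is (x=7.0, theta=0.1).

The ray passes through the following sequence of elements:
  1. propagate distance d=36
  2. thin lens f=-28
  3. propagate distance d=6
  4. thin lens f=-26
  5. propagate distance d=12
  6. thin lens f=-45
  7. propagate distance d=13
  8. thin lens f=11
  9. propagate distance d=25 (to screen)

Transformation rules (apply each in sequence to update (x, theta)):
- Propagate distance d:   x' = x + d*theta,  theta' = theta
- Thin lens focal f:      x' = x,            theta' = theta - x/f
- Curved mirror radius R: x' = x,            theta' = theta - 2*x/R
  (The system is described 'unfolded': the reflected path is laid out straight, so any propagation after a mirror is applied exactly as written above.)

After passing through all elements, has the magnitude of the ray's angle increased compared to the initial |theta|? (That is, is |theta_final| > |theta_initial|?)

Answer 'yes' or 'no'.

Answer: yes

Derivation:
Initial: x=7.0000 theta=0.1000
After 1 (propagate distance d=36): x=10.6000 theta=0.1000
After 2 (thin lens f=-28): x=10.6000 theta=67/140 (≈0.4786)
After 3 (propagate distance d=6): x=943/70 (≈13.4714) theta=67/140 (≈0.4786)
After 4 (thin lens f=-26): x=943/70 (≈13.4714) theta=907/910 (≈0.9967)
After 5 (propagate distance d=12): x=23143/910 (≈25.4319) theta=907/910 (≈0.9967)
After 6 (thin lens f=-45): x=23143/910 (≈25.4319) theta=31979/20475 (≈1.5619)
After 7 (propagate distance d=13): x=1872889/40950 (≈45.7360) theta=31979/20475 (≈1.5619)
After 8 (thin lens f=11): x=1872889/40950 (≈45.7360) theta=-1169351/450450 (≈-2.5960)
After 9 (propagate distance d=25 (to screen)): x=-1438666/75075 (≈-19.1631) theta=-1169351/450450 (≈-2.5960)
|theta_initial|=0.1000 |theta_final|=1169351/450450 (≈2.5960) -> increased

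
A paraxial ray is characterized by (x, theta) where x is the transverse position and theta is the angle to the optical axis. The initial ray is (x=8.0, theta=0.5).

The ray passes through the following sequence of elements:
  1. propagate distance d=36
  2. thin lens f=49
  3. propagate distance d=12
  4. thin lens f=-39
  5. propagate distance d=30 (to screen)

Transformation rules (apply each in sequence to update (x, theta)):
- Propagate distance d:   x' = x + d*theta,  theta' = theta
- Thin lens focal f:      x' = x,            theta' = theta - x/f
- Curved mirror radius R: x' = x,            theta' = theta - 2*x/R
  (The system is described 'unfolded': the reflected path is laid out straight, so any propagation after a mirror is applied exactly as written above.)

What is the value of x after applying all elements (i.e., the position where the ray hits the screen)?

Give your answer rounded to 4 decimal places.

Initial: x=8.0000 theta=0.5000
After 1 (propagate distance d=36): x=26.0000 theta=0.5000
After 2 (thin lens f=49): x=26.0000 theta=-3/98 (≈-0.0306)
After 3 (propagate distance d=12): x=1256/49 (≈25.6327) theta=-3/98 (≈-0.0306)
After 4 (thin lens f=-39): x=1256/49 (≈25.6327) theta=2395/3822 (≈0.6266)
After 5 (propagate distance d=30 (to screen)): x=28303/637 (≈44.4317) theta=2395/3822 (≈0.6266)
Rounded to 4 decimal places: x = 44.4317

Answer: 44.4317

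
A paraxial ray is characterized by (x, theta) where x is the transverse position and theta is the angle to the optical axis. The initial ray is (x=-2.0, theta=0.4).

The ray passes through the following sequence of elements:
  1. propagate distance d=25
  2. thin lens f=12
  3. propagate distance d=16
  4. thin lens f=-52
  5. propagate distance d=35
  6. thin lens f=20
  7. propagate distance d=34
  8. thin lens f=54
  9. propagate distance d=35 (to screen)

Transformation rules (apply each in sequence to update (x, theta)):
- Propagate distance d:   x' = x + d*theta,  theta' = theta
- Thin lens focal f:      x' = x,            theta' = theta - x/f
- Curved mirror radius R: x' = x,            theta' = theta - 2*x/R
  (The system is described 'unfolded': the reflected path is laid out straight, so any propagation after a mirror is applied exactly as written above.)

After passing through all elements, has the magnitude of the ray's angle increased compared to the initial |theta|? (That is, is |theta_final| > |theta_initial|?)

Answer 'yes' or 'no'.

Answer: no

Derivation:
Initial: x=-2.0000 theta=0.4000
After 1 (propagate distance d=25): x=8.0000 theta=0.4000
After 2 (thin lens f=12): x=8.0000 theta=-4/15 (≈-0.2667)
After 3 (propagate distance d=16): x=56/15 (≈3.7333) theta=-4/15 (≈-0.2667)
After 4 (thin lens f=-52): x=56/15 (≈3.7333) theta=-38/195 (≈-0.1949)
After 5 (propagate distance d=35): x=-602/195 (≈-3.0872) theta=-38/195 (≈-0.1949)
After 6 (thin lens f=20): x=-602/195 (≈-3.0872) theta=-79/1950 (≈-0.0405)
After 7 (propagate distance d=34): x=-1451/325 (≈-4.4646) theta=-79/1950 (≈-0.0405)
After 8 (thin lens f=54): x=-1451/325 (≈-4.4646) theta=74/1755 (≈0.0422)
After 9 (propagate distance d=35 (to screen)): x=-26227/8775 (≈-2.9888) theta=74/1755 (≈0.0422)
|theta_initial|=0.4000 |theta_final|=74/1755 (≈0.0422) -> not increased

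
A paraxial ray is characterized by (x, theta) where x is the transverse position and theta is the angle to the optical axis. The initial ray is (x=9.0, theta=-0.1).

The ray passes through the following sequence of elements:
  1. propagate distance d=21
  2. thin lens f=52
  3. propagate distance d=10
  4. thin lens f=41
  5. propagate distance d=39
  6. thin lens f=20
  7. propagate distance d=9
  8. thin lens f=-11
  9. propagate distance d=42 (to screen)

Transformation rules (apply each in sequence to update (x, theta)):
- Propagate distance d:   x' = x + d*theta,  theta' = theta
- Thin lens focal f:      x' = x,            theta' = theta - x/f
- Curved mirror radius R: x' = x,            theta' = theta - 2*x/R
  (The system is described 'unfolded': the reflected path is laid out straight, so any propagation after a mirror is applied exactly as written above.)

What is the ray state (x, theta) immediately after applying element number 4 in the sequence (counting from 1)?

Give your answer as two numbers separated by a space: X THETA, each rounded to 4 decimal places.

Answer: 4.5731 -0.3442

Derivation:
Initial: x=9.0000 theta=-0.1000
After 1 (propagate distance d=21): x=6.9000 theta=-0.1000
After 2 (thin lens f=52): x=6.9000 theta=-121/520 (≈-0.2327)
After 3 (propagate distance d=10): x=1189/260 (≈4.5731) theta=-121/520 (≈-0.2327)
After 4 (thin lens f=41): x=1189/260 (≈4.5731) theta=-179/520 (≈-0.3442)
Rounded to 4 decimal places: x = 4.5731, theta = -0.3442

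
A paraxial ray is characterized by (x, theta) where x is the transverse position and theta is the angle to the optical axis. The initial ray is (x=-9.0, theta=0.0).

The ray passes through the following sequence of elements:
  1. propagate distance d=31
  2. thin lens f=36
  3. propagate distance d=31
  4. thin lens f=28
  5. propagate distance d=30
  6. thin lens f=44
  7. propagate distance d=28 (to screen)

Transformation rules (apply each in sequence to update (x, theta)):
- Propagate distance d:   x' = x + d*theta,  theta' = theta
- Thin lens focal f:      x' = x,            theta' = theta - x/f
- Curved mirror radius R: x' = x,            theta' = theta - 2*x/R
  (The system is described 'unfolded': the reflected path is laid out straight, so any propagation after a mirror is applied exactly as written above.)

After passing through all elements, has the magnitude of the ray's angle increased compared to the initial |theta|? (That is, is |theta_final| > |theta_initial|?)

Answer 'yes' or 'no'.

Initial: x=-9.0000 theta=0.0000
After 1 (propagate distance d=31): x=-9.0000 theta=0.0000
After 2 (thin lens f=36): x=-9.0000 theta=0.2500
After 3 (propagate distance d=31): x=-1.2500 theta=0.2500
After 4 (thin lens f=28): x=-1.2500 theta=33/112 (≈0.2946)
After 5 (propagate distance d=30): x=425/56 (≈7.5893) theta=33/112 (≈0.2946)
After 6 (thin lens f=44): x=425/56 (≈7.5893) theta=43/352 (≈0.1222)
After 7 (propagate distance d=28 (to screen)): x=3391/308 (≈11.0097) theta=43/352 (≈0.1222)
|theta_initial|=0.0000 |theta_final|=43/352 (≈0.1222) -> increased

Answer: yes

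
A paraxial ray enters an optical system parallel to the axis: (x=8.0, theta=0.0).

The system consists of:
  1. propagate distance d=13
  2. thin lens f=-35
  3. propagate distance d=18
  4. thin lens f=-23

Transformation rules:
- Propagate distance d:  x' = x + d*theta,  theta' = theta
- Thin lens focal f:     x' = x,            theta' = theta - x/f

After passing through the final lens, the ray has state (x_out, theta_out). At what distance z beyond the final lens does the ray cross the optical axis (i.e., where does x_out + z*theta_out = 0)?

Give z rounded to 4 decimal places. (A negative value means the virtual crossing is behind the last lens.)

Answer: -16.0395

Derivation:
Initial: x=8.0000 theta=0.0000
After 1 (propagate distance d=13): x=8.0000 theta=0.0000
After 2 (thin lens f=-35): x=8.0000 theta=8/35 (≈0.2286)
After 3 (propagate distance d=18): x=424/35 (≈12.1143) theta=8/35 (≈0.2286)
After 4 (thin lens f=-23): x=424/35 (≈12.1143) theta=608/805 (≈0.7553)
z_focus = -x_out/theta_out = -(424/35)/(608/805) = -1219/76 ≈ -16.0395
Rounded to 4 decimal places: z = -16.0395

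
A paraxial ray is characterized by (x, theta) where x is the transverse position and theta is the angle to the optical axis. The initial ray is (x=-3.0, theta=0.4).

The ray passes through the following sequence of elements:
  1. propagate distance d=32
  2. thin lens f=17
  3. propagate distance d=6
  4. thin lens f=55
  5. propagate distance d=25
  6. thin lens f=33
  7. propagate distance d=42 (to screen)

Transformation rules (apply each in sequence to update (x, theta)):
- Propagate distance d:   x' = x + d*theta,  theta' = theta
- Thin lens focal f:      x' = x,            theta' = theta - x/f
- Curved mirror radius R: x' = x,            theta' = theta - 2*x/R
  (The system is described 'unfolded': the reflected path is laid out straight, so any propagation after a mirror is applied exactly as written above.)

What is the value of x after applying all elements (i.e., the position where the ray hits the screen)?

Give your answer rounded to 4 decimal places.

Initial: x=-3.0000 theta=0.4000
After 1 (propagate distance d=32): x=9.8000 theta=0.4000
After 2 (thin lens f=17): x=9.8000 theta=-3/17 (≈-0.1765)
After 3 (propagate distance d=6): x=743/85 (≈8.7412) theta=-3/17 (≈-0.1765)
After 4 (thin lens f=55): x=743/85 (≈8.7412) theta=-1568/4675 (≈-0.3354)
After 5 (propagate distance d=25): x=333/935 (≈0.3561) theta=-1568/4675 (≈-0.3354)
After 6 (thin lens f=33): x=333/935 (≈0.3561) theta=-17803/51425 (≈-0.3462)
After 7 (propagate distance d=42 (to screen)): x=-729411/51425 (≈-14.1840) theta=-17803/51425 (≈-0.3462)
Rounded to 4 decimal places: x = -14.1840

Answer: -14.1840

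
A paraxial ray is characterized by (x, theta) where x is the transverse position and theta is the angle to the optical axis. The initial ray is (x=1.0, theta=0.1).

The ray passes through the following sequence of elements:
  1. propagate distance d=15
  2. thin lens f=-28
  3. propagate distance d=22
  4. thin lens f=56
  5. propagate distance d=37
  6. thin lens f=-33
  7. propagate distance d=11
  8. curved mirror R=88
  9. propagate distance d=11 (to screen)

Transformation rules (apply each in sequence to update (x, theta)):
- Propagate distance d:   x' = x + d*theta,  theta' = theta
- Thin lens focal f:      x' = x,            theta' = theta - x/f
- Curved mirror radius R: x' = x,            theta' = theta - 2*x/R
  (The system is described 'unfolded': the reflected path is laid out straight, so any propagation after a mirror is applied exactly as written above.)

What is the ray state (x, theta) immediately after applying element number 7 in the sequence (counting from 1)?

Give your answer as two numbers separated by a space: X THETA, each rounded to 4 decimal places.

Answer: 13.1260 0.3510

Derivation:
Initial: x=1.0000 theta=0.1000
After 1 (propagate distance d=15): x=2.5000 theta=0.1000
After 2 (thin lens f=-28): x=2.5000 theta=53/280 (≈0.1893)
After 3 (propagate distance d=22): x=933/140 (≈6.6643) theta=53/280 (≈0.1893)
After 4 (thin lens f=56): x=933/140 (≈6.6643) theta=551/7840 (≈0.0703)
After 5 (propagate distance d=37): x=14527/1568 (≈9.2647) theta=551/7840 (≈0.0703)
After 6 (thin lens f=-33): x=14527/1568 (≈9.2647) theta=6487/18480 (≈0.3510)
After 7 (propagate distance d=11): x=308723/23520 (≈13.1260) theta=6487/18480 (≈0.3510)
Rounded to 4 decimal places: x = 13.1260, theta = 0.3510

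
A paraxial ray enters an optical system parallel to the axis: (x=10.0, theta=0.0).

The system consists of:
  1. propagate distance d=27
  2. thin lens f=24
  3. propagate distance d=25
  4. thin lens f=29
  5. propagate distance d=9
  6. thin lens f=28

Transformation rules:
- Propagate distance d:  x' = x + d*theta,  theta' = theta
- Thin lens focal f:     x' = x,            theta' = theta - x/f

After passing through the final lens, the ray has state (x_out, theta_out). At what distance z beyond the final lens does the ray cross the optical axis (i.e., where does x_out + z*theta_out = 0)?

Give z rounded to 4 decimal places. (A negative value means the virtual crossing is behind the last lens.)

Answer: -15.6421

Derivation:
Initial: x=10.0000 theta=0.0000
After 1 (propagate distance d=27): x=10.0000 theta=0.0000
After 2 (thin lens f=24): x=10.0000 theta=-5/12 (≈-0.4167)
After 3 (propagate distance d=25): x=-5/12 (≈-0.4167) theta=-5/12 (≈-0.4167)
After 4 (thin lens f=29): x=-5/12 (≈-0.4167) theta=-35/87 (≈-0.4023)
After 5 (propagate distance d=9): x=-1405/348 (≈-4.0374) theta=-35/87 (≈-0.4023)
After 6 (thin lens f=28): x=-1405/348 (≈-4.0374) theta=-2515/9744 (≈-0.2581)
z_focus = -x_out/theta_out = -(-1405/348)/(-2515/9744) = -7868/503 ≈ -15.6421
Rounded to 4 decimal places: z = -15.6421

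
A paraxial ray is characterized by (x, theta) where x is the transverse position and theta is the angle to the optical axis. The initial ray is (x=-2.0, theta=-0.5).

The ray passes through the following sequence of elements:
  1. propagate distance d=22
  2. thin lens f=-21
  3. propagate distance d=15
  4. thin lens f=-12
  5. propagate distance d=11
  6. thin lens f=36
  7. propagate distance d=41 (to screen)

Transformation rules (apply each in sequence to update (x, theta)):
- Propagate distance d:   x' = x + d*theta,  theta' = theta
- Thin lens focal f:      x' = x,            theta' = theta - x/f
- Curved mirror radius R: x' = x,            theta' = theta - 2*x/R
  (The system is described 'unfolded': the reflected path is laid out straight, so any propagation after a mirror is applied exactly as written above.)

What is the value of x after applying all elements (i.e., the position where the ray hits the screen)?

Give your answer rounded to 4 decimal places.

Answer: -138.0101

Derivation:
Initial: x=-2.0000 theta=-0.5000
After 1 (propagate distance d=22): x=-13.0000 theta=-0.5000
After 2 (thin lens f=-21): x=-13.0000 theta=-47/42 (≈-1.1190)
After 3 (propagate distance d=15): x=-417/14 (≈-29.7857) theta=-47/42 (≈-1.1190)
After 4 (thin lens f=-12): x=-417/14 (≈-29.7857) theta=-605/168 (≈-3.6012)
After 5 (propagate distance d=11): x=-11659/168 (≈-69.3988) theta=-605/168 (≈-3.6012)
After 6 (thin lens f=36): x=-11659/168 (≈-69.3988) theta=-10121/6048 (≈-1.6734)
After 7 (propagate distance d=41 (to screen)): x=-834685/6048 (≈-138.0101) theta=-10121/6048 (≈-1.6734)
Rounded to 4 decimal places: x = -138.0101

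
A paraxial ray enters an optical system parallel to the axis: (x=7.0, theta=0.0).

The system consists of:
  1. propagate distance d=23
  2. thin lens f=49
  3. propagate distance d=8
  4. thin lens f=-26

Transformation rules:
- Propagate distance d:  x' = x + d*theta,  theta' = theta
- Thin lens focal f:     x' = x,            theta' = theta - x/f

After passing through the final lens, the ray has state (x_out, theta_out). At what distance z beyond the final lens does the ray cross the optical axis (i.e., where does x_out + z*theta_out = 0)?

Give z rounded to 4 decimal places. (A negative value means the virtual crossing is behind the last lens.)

Initial: x=7.0000 theta=0.0000
After 1 (propagate distance d=23): x=7.0000 theta=0.0000
After 2 (thin lens f=49): x=7.0000 theta=-1/7 (≈-0.1429)
After 3 (propagate distance d=8): x=41/7 (≈5.8571) theta=-1/7 (≈-0.1429)
After 4 (thin lens f=-26): x=41/7 (≈5.8571) theta=15/182 (≈0.0824)
z_focus = -x_out/theta_out = -(41/7)/(15/182) = -1066/15 ≈ -71.0667
Rounded to 4 decimal places: z = -71.0667

Answer: -71.0667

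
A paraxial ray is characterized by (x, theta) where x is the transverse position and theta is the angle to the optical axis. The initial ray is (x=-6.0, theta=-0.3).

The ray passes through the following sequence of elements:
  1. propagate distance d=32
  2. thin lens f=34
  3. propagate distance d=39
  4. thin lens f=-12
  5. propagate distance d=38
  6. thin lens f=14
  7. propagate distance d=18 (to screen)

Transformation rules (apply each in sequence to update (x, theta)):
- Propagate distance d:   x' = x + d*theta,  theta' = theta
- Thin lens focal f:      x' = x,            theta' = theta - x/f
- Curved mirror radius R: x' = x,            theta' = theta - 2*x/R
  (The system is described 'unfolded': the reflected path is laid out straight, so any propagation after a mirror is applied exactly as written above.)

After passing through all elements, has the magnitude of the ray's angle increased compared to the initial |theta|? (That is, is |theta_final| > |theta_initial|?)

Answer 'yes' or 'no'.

Answer: yes

Derivation:
Initial: x=-6.0000 theta=-0.3000
After 1 (propagate distance d=32): x=-15.6000 theta=-0.3000
After 2 (thin lens f=34): x=-15.6000 theta=27/170 (≈0.1588)
After 3 (propagate distance d=39): x=-1599/170 (≈-9.4059) theta=27/170 (≈0.1588)
After 4 (thin lens f=-12): x=-1599/170 (≈-9.4059) theta=-0.6250
After 5 (propagate distance d=38): x=-11273/340 (≈-33.1559) theta=-0.6250
After 6 (thin lens f=14): x=-11273/340 (≈-33.1559) theta=4149/2380 (≈1.7433)
After 7 (propagate distance d=18 (to screen)): x=-4229/2380 (≈-1.7769) theta=4149/2380 (≈1.7433)
|theta_initial|=0.3000 |theta_final|=4149/2380 (≈1.7433) -> increased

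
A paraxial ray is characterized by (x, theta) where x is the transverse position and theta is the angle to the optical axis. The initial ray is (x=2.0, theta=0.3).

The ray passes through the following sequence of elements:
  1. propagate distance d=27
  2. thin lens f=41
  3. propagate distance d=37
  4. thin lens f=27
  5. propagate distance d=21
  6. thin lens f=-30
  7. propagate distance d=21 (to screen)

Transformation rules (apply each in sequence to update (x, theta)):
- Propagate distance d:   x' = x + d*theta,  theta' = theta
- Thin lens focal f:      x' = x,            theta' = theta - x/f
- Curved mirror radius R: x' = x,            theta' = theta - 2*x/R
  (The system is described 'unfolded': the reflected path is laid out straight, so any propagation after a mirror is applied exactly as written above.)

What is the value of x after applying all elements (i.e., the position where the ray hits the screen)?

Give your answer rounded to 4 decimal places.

Answer: -1.7917

Derivation:
Initial: x=2.0000 theta=0.3000
After 1 (propagate distance d=27): x=10.1000 theta=0.3000
After 2 (thin lens f=41): x=10.1000 theta=11/205 (≈0.0537)
After 3 (propagate distance d=37): x=991/82 (≈12.0854) theta=11/205 (≈0.0537)
After 4 (thin lens f=27): x=991/82 (≈12.0854) theta=-4361/11070 (≈-0.3939)
After 5 (propagate distance d=21): x=7034/1845 (≈3.8125) theta=-4361/11070 (≈-0.3939)
After 6 (thin lens f=-30): x=7034/1845 (≈3.8125) theta=-14771/55350 (≈-0.2669)
After 7 (propagate distance d=21 (to screen)): x=-3673/2050 (≈-1.7917) theta=-14771/55350 (≈-0.2669)
Rounded to 4 decimal places: x = -1.7917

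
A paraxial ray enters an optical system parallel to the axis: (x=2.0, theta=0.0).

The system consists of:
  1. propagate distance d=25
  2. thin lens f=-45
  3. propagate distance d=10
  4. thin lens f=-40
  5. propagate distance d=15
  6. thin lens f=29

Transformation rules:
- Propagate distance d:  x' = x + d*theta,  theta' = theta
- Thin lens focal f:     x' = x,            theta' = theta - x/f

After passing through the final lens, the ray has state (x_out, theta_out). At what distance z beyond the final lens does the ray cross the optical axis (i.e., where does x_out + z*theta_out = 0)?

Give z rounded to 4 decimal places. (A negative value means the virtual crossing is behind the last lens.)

Initial: x=2.0000 theta=0.0000
After 1 (propagate distance d=25): x=2.0000 theta=0.0000
After 2 (thin lens f=-45): x=2.0000 theta=2/45 (≈0.0444)
After 3 (propagate distance d=10): x=22/9 (≈2.4444) theta=2/45 (≈0.0444)
After 4 (thin lens f=-40): x=22/9 (≈2.4444) theta=19/180 (≈0.1056)
After 5 (propagate distance d=15): x=145/36 (≈4.0278) theta=19/180 (≈0.1056)
After 6 (thin lens f=29): x=145/36 (≈4.0278) theta=-1/30 (≈-0.0333)
z_focus = -x_out/theta_out = -(145/36)/(-1/30) = 725/6 ≈ 120.8333
Rounded to 4 decimal places: z = 120.8333

Answer: 120.8333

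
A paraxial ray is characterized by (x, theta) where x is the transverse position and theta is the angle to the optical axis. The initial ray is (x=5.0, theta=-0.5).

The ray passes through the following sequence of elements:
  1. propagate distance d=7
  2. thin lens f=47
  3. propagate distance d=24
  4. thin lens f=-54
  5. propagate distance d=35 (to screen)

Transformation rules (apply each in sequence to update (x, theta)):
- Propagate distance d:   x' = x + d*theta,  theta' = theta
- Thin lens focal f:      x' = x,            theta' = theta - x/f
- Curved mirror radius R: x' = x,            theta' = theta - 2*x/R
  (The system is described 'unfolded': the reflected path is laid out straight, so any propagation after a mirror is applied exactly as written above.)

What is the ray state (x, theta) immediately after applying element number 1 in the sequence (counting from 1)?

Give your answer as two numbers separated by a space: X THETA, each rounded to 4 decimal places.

Initial: x=5.0000 theta=-0.5000
After 1 (propagate distance d=7): x=1.5000 theta=-0.5000
Rounded to 4 decimal places: x = 1.5000, theta = -0.5000

Answer: 1.5000 -0.5000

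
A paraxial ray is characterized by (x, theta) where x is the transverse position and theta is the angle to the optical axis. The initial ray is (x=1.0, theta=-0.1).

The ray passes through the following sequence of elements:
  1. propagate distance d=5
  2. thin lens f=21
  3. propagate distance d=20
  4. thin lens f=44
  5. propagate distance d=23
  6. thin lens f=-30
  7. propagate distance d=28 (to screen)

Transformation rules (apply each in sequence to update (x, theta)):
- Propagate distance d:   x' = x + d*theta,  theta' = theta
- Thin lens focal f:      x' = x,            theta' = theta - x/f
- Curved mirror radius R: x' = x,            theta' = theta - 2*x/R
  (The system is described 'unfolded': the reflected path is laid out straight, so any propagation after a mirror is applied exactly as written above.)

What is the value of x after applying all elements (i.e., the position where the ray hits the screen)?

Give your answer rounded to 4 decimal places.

Answer: -9.5380

Derivation:
Initial: x=1.0000 theta=-0.1000
After 1 (propagate distance d=5): x=0.5000 theta=-0.1000
After 2 (thin lens f=21): x=0.5000 theta=-13/105 (≈-0.1238)
After 3 (propagate distance d=20): x=-83/42 (≈-1.9762) theta=-13/105 (≈-0.1238)
After 4 (thin lens f=44): x=-83/42 (≈-1.9762) theta=-243/3080 (≈-0.0789)
After 5 (propagate distance d=23): x=-35027/9240 (≈-3.7908) theta=-243/3080 (≈-0.0789)
After 6 (thin lens f=-30): x=-35027/9240 (≈-3.7908) theta=-56897/277200 (≈-0.2053)
After 7 (propagate distance d=28 (to screen)): x=-1321963/138600 (≈-9.5380) theta=-56897/277200 (≈-0.2053)
Rounded to 4 decimal places: x = -9.5380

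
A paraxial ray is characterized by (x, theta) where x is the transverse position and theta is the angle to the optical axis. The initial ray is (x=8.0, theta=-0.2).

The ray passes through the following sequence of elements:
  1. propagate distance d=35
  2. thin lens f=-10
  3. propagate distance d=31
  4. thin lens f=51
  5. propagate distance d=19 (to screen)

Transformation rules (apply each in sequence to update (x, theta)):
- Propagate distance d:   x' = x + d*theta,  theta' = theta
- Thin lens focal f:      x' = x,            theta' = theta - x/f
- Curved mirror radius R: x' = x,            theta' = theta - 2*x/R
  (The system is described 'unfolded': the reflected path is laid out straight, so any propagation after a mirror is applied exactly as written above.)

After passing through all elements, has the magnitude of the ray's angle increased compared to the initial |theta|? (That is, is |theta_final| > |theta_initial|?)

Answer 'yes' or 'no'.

Answer: no

Derivation:
Initial: x=8.0000 theta=-0.2000
After 1 (propagate distance d=35): x=1.0000 theta=-0.2000
After 2 (thin lens f=-10): x=1.0000 theta=-0.1000
After 3 (propagate distance d=31): x=-2.1000 theta=-0.1000
After 4 (thin lens f=51): x=-2.1000 theta=-1/17 (≈-0.0588)
After 5 (propagate distance d=19 (to screen)): x=-547/170 (≈-3.2176) theta=-1/17 (≈-0.0588)
|theta_initial|=0.2000 |theta_final|=1/17 (≈0.0588) -> not increased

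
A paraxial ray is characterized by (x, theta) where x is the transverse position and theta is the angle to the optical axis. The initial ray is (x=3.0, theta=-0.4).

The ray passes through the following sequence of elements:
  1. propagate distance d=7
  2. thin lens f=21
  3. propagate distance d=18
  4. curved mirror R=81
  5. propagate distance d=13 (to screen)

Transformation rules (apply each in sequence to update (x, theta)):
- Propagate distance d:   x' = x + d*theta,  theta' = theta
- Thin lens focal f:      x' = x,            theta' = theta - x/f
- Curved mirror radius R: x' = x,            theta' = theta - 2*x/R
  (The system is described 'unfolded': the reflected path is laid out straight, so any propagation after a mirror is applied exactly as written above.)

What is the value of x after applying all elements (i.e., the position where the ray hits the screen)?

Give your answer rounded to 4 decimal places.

Initial: x=3.0000 theta=-0.4000
After 1 (propagate distance d=7): x=0.2000 theta=-0.4000
After 2 (thin lens f=21): x=0.2000 theta=-43/105 (≈-0.4095)
After 3 (propagate distance d=18): x=-251/35 (≈-7.1714) theta=-43/105 (≈-0.4095)
After 4 (curved mirror R=81): x=-251/35 (≈-7.1714) theta=-659/2835 (≈-0.2325)
After 5 (propagate distance d=13 (to screen)): x=-28898/2835 (≈-10.1933) theta=-659/2835 (≈-0.2325)
Rounded to 4 decimal places: x = -10.1933

Answer: -10.1933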